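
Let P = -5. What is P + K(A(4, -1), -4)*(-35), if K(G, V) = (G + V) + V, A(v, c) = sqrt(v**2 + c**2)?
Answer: 275 - 35*sqrt(17) ≈ 130.69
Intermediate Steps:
A(v, c) = sqrt(c**2 + v**2)
K(G, V) = G + 2*V
P + K(A(4, -1), -4)*(-35) = -5 + (sqrt((-1)**2 + 4**2) + 2*(-4))*(-35) = -5 + (sqrt(1 + 16) - 8)*(-35) = -5 + (sqrt(17) - 8)*(-35) = -5 + (-8 + sqrt(17))*(-35) = -5 + (280 - 35*sqrt(17)) = 275 - 35*sqrt(17)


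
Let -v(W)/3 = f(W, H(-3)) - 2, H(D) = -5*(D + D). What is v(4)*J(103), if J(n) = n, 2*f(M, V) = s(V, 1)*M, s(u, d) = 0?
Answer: 618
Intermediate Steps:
H(D) = -10*D
f(M, V) = 0 (f(M, V) = (0*M)/2 = (½)*0 = 0)
v(W) = 6 (v(W) = -3*(0 - 2) = -3*(-2) = 6)
v(4)*J(103) = 6*103 = 618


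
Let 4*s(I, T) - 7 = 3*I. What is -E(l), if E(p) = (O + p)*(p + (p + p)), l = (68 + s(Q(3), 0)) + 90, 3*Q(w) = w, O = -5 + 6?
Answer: -311049/4 ≈ -77762.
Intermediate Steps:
O = 1
Q(w) = w/3
s(I, T) = 7/4 + 3*I/4 (s(I, T) = 7/4 + (3*I)/4 = 7/4 + 3*I/4)
l = 321/2 (l = (68 + (7/4 + 3*((1/3)*3)/4)) + 90 = (68 + (7/4 + (3/4)*1)) + 90 = (68 + (7/4 + 3/4)) + 90 = (68 + 5/2) + 90 = 141/2 + 90 = 321/2 ≈ 160.50)
E(p) = 3*p*(1 + p) (E(p) = (1 + p)*(p + (p + p)) = (1 + p)*(p + 2*p) = (1 + p)*(3*p) = 3*p*(1 + p))
-E(l) = -3*321*(1 + 321/2)/2 = -3*321*323/(2*2) = -1*311049/4 = -311049/4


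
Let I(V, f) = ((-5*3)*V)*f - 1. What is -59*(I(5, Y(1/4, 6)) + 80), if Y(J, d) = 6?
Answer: 21889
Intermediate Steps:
I(V, f) = -1 - 15*V*f (I(V, f) = (-15*V)*f - 1 = -15*V*f - 1 = -1 - 15*V*f)
-59*(I(5, Y(1/4, 6)) + 80) = -59*((-1 - 15*5*6) + 80) = -59*((-1 - 450) + 80) = -59*(-451 + 80) = -59*(-371) = 21889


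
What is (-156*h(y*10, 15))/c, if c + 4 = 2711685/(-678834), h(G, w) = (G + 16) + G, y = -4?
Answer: -2259159552/1809007 ≈ -1248.8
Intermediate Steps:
h(G, w) = 16 + 2*G (h(G, w) = (16 + G) + G = 16 + 2*G)
c = -1809007/226278 (c = -4 + 2711685/(-678834) = -4 + 2711685*(-1/678834) = -4 - 903895/226278 = -1809007/226278 ≈ -7.9946)
(-156*h(y*10, 15))/c = (-156*(16 + 2*(-4*10)))/(-1809007/226278) = -156*(16 + 2*(-40))*(-226278/1809007) = -156*(16 - 80)*(-226278/1809007) = -156*(-64)*(-226278/1809007) = 9984*(-226278/1809007) = -2259159552/1809007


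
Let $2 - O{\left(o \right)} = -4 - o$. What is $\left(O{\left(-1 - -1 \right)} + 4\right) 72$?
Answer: $720$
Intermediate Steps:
$O{\left(o \right)} = 6 + o$ ($O{\left(o \right)} = 2 - \left(-4 - o\right) = 2 + \left(4 + o\right) = 6 + o$)
$\left(O{\left(-1 - -1 \right)} + 4\right) 72 = \left(\left(6 - 0\right) + 4\right) 72 = \left(\left(6 + \left(-1 + 1\right)\right) + 4\right) 72 = \left(\left(6 + 0\right) + 4\right) 72 = \left(6 + 4\right) 72 = 10 \cdot 72 = 720$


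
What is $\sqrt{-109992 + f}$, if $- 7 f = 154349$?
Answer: $\frac{i \sqrt{6470051}}{7} \approx 363.38 i$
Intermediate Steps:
$f = - \frac{154349}{7}$ ($f = \left(- \frac{1}{7}\right) 154349 = - \frac{154349}{7} \approx -22050.0$)
$\sqrt{-109992 + f} = \sqrt{-109992 - \frac{154349}{7}} = \sqrt{- \frac{924293}{7}} = \frac{i \sqrt{6470051}}{7}$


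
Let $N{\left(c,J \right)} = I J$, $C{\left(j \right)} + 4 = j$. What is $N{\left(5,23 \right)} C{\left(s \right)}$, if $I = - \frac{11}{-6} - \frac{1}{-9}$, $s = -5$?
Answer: $- \frac{805}{2} \approx -402.5$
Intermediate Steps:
$C{\left(j \right)} = -4 + j$
$I = \frac{35}{18}$ ($I = \left(-11\right) \left(- \frac{1}{6}\right) - - \frac{1}{9} = \frac{11}{6} + \frac{1}{9} = \frac{35}{18} \approx 1.9444$)
$N{\left(c,J \right)} = \frac{35 J}{18}$
$N{\left(5,23 \right)} C{\left(s \right)} = \frac{35}{18} \cdot 23 \left(-4 - 5\right) = \frac{805}{18} \left(-9\right) = - \frac{805}{2}$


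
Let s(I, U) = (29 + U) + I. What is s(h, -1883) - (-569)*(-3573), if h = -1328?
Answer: -2036219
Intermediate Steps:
s(I, U) = 29 + I + U
s(h, -1883) - (-569)*(-3573) = (29 - 1328 - 1883) - (-569)*(-3573) = -3182 - 1*2033037 = -3182 - 2033037 = -2036219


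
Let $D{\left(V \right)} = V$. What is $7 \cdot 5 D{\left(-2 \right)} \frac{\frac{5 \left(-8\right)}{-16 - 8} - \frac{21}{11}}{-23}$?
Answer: $- \frac{560}{759} \approx -0.73781$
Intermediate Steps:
$7 \cdot 5 D{\left(-2 \right)} \frac{\frac{5 \left(-8\right)}{-16 - 8} - \frac{21}{11}}{-23} = 7 \cdot 5 \left(-2\right) \frac{\frac{5 \left(-8\right)}{-16 - 8} - \frac{21}{11}}{-23} = 35 \left(-2\right) \left(- \frac{40}{-24} - \frac{21}{11}\right) \left(- \frac{1}{23}\right) = - 70 \left(\left(-40\right) \left(- \frac{1}{24}\right) - \frac{21}{11}\right) \left(- \frac{1}{23}\right) = - 70 \left(\frac{5}{3} - \frac{21}{11}\right) \left(- \frac{1}{23}\right) = - 70 \left(\left(- \frac{8}{33}\right) \left(- \frac{1}{23}\right)\right) = \left(-70\right) \frac{8}{759} = - \frac{560}{759}$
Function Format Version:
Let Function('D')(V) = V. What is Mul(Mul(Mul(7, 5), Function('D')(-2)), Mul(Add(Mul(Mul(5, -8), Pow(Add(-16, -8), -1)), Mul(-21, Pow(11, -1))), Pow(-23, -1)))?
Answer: Rational(-560, 759) ≈ -0.73781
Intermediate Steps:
Mul(Mul(Mul(7, 5), Function('D')(-2)), Mul(Add(Mul(Mul(5, -8), Pow(Add(-16, -8), -1)), Mul(-21, Pow(11, -1))), Pow(-23, -1))) = Mul(Mul(Mul(7, 5), -2), Mul(Add(Mul(Mul(5, -8), Pow(Add(-16, -8), -1)), Mul(-21, Pow(11, -1))), Pow(-23, -1))) = Mul(Mul(35, -2), Mul(Add(Mul(-40, Pow(-24, -1)), Mul(-21, Rational(1, 11))), Rational(-1, 23))) = Mul(-70, Mul(Add(Mul(-40, Rational(-1, 24)), Rational(-21, 11)), Rational(-1, 23))) = Mul(-70, Mul(Add(Rational(5, 3), Rational(-21, 11)), Rational(-1, 23))) = Mul(-70, Mul(Rational(-8, 33), Rational(-1, 23))) = Mul(-70, Rational(8, 759)) = Rational(-560, 759)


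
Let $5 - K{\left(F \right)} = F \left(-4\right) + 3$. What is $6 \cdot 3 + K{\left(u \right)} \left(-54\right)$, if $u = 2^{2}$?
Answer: $-954$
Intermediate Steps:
$u = 4$
$K{\left(F \right)} = 2 + 4 F$ ($K{\left(F \right)} = 5 - \left(F \left(-4\right) + 3\right) = 5 - \left(- 4 F + 3\right) = 5 - \left(3 - 4 F\right) = 5 + \left(-3 + 4 F\right) = 2 + 4 F$)
$6 \cdot 3 + K{\left(u \right)} \left(-54\right) = 6 \cdot 3 + \left(2 + 4 \cdot 4\right) \left(-54\right) = 18 + \left(2 + 16\right) \left(-54\right) = 18 + 18 \left(-54\right) = 18 - 972 = -954$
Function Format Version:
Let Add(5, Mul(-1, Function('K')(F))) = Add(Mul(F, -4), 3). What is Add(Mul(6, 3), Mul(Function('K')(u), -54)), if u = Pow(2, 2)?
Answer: -954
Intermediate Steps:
u = 4
Function('K')(F) = Add(2, Mul(4, F)) (Function('K')(F) = Add(5, Mul(-1, Add(Mul(F, -4), 3))) = Add(5, Mul(-1, Add(Mul(-4, F), 3))) = Add(5, Mul(-1, Add(3, Mul(-4, F)))) = Add(5, Add(-3, Mul(4, F))) = Add(2, Mul(4, F)))
Add(Mul(6, 3), Mul(Function('K')(u), -54)) = Add(Mul(6, 3), Mul(Add(2, Mul(4, 4)), -54)) = Add(18, Mul(Add(2, 16), -54)) = Add(18, Mul(18, -54)) = Add(18, -972) = -954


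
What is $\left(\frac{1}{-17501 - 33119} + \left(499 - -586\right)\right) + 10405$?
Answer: $\frac{581623799}{50620} \approx 11490.0$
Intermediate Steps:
$\left(\frac{1}{-17501 - 33119} + \left(499 - -586\right)\right) + 10405 = \left(\frac{1}{-50620} + \left(499 + 586\right)\right) + 10405 = \left(- \frac{1}{50620} + 1085\right) + 10405 = \frac{54922699}{50620} + 10405 = \frac{581623799}{50620}$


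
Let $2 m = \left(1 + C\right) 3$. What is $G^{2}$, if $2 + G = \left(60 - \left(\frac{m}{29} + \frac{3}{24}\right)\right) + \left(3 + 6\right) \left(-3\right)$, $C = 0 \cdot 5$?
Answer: $\frac{51136801}{53824} \approx 950.07$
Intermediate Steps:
$C = 0$
$m = \frac{3}{2}$ ($m = \frac{\left(1 + 0\right) 3}{2} = \frac{1 \cdot 3}{2} = \frac{1}{2} \cdot 3 = \frac{3}{2} \approx 1.5$)
$G = \frac{7151}{232}$ ($G = -2 + \left(\left(60 - \left(\frac{3}{2 \cdot 29} + \frac{3}{24}\right)\right) + \left(3 + 6\right) \left(-3\right)\right) = -2 + \left(\left(60 - \left(\frac{3}{2} \cdot \frac{1}{29} + 3 \cdot \frac{1}{24}\right)\right) + 9 \left(-3\right)\right) = -2 + \left(\left(60 - \left(\frac{3}{58} + \frac{1}{8}\right)\right) - 27\right) = -2 + \left(\left(60 - \frac{41}{232}\right) - 27\right) = -2 + \left(\frac{13879}{232} - 27\right) = -2 + \frac{7615}{232} = \frac{7151}{232} \approx 30.823$)
$G^{2} = \left(\frac{7151}{232}\right)^{2} = \frac{51136801}{53824}$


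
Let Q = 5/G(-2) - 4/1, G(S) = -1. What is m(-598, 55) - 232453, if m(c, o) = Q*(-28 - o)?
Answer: -231706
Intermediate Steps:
Q = -9 (Q = 5/(-1) - 4/1 = 5*(-1) - 4*1 = -5 - 4 = -9)
m(c, o) = 252 + 9*o (m(c, o) = -9*(-28 - o) = 252 + 9*o)
m(-598, 55) - 232453 = (252 + 9*55) - 232453 = (252 + 495) - 232453 = 747 - 232453 = -231706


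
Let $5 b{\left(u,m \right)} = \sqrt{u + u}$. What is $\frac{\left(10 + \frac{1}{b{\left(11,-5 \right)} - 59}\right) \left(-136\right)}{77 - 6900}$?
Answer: $\frac{118123480}{593621469} - \frac{680 \sqrt{22}}{593621469} \approx 0.19898$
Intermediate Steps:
$b{\left(u,m \right)} = \frac{\sqrt{2} \sqrt{u}}{5}$ ($b{\left(u,m \right)} = \frac{\sqrt{u + u}}{5} = \frac{\sqrt{2 u}}{5} = \frac{\sqrt{2} \sqrt{u}}{5}$)
$\frac{\left(10 + \frac{1}{b{\left(11,-5 \right)} - 59}\right) \left(-136\right)}{77 - 6900} = \frac{\left(10 + \frac{1}{\frac{\sqrt{2} \sqrt{11}}{5} - 59}\right) \left(-136\right)}{77 - 6900} = \frac{\left(10 + \frac{1}{\frac{\sqrt{22}}{5} - 59}\right) \left(-136\right)}{77 - 6900} = \frac{\left(10 + \frac{1}{-59 + \frac{\sqrt{22}}{5}}\right) \left(-136\right)}{-6823} = \left(-1360 - \frac{136}{-59 + \frac{\sqrt{22}}{5}}\right) \left(- \frac{1}{6823}\right) = \frac{1360}{6823} + \frac{136}{6823 \left(-59 + \frac{\sqrt{22}}{5}\right)}$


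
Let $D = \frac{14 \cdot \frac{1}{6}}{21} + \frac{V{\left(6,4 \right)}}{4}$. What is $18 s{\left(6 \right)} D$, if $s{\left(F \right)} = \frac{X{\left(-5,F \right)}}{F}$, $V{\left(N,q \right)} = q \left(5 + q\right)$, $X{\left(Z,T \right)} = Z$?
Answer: $- \frac{410}{3} \approx -136.67$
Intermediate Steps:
$s{\left(F \right)} = - \frac{5}{F}$
$D = \frac{82}{9}$ ($D = \frac{14 \cdot \frac{1}{6}}{21} + \frac{4 \left(5 + 4\right)}{4} = 14 \cdot \frac{1}{6} \cdot \frac{1}{21} + 4 \cdot 9 \cdot \frac{1}{4} = \frac{7}{3} \cdot \frac{1}{21} + 36 \cdot \frac{1}{4} = \frac{1}{9} + 9 = \frac{82}{9} \approx 9.1111$)
$18 s{\left(6 \right)} D = 18 \left(- \frac{5}{6}\right) \frac{82}{9} = \left(-15\right) \frac{82}{9} = - \frac{410}{3}$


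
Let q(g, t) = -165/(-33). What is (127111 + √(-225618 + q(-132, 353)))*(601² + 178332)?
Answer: 68580579163 + 539533*I*√225613 ≈ 6.8581e+10 + 2.5627e+8*I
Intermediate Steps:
q(g, t) = 5 (q(g, t) = -165*(-1/33) = 5)
(127111 + √(-225618 + q(-132, 353)))*(601² + 178332) = (127111 + √(-225618 + 5))*(601² + 178332) = (127111 + √(-225613))*(361201 + 178332) = (127111 + I*√225613)*539533 = 68580579163 + 539533*I*√225613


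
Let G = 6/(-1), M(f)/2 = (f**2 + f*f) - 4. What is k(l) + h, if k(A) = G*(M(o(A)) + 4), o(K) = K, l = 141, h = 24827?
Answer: -452293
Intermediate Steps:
M(f) = -8 + 4*f**2 (M(f) = 2*((f**2 + f*f) - 4) = 2*((f**2 + f**2) - 4) = 2*(2*f**2 - 4) = 2*(-4 + 2*f**2) = -8 + 4*f**2)
G = -6 (G = 6*(-1) = -6)
k(A) = 24 - 24*A**2 (k(A) = -6*((-8 + 4*A**2) + 4) = -6*(-4 + 4*A**2) = 24 - 24*A**2)
k(l) + h = (24 - 24*141**2) + 24827 = (24 - 24*19881) + 24827 = (24 - 477144) + 24827 = -477120 + 24827 = -452293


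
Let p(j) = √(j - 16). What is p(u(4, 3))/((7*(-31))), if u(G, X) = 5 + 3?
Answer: -2*I*√2/217 ≈ -0.013034*I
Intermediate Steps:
u(G, X) = 8
p(j) = √(-16 + j)
p(u(4, 3))/((7*(-31))) = √(-16 + 8)/((7*(-31))) = √(-8)/(-217) = (2*I*√2)*(-1/217) = -2*I*√2/217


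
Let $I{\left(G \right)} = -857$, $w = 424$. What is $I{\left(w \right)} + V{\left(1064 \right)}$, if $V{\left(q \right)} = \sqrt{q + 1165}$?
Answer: $-857 + \sqrt{2229} \approx -809.79$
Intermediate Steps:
$V{\left(q \right)} = \sqrt{1165 + q}$
$I{\left(w \right)} + V{\left(1064 \right)} = -857 + \sqrt{1165 + 1064} = -857 + \sqrt{2229}$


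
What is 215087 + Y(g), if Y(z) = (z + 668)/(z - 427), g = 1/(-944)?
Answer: 28899524384/134363 ≈ 2.1509e+5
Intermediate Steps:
g = -1/944 ≈ -0.0010593
Y(z) = (668 + z)/(-427 + z)
215087 + Y(g) = 215087 + (668 - 1/944)/(-427 - 1/944) = 215087 + (630591/944)/(-403089/944) = 215087 - 944/403089*630591/944 = 215087 - 210197/134363 = 28899524384/134363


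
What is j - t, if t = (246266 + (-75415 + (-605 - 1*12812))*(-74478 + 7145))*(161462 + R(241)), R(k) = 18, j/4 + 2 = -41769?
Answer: -965904137243644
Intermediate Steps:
j = -167084 (j = -8 + 4*(-41769) = -8 - 167076 = -167084)
t = 965904137076560 (t = (246266 + (-75415 + (-605 - 1*12812))*(-74478 + 7145))*(161462 + 18) = (246266 + (-75415 + (-605 - 12812))*(-67333))*161480 = (246266 + (-75415 - 13417)*(-67333))*161480 = (246266 - 88832*(-67333))*161480 = (246266 + 5981325056)*161480 = 5981571322*161480 = 965904137076560)
j - t = -167084 - 1*965904137076560 = -167084 - 965904137076560 = -965904137243644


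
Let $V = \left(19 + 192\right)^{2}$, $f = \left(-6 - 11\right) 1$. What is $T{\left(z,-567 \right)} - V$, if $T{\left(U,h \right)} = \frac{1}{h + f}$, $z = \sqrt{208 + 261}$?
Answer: $- \frac{26000265}{584} \approx -44521.0$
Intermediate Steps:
$z = \sqrt{469} \approx 21.656$
$f = -17$ ($f = \left(-17\right) 1 = -17$)
$T{\left(U,h \right)} = \frac{1}{-17 + h}$ ($T{\left(U,h \right)} = \frac{1}{h - 17} = \frac{1}{-17 + h}$)
$V = 44521$ ($V = 211^{2} = 44521$)
$T{\left(z,-567 \right)} - V = \frac{1}{-17 - 567} - 44521 = \frac{1}{-584} - 44521 = - \frac{1}{584} - 44521 = - \frac{26000265}{584}$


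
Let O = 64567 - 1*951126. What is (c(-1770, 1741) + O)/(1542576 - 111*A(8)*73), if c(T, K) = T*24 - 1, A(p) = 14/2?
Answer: -8848/14151 ≈ -0.62526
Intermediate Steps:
A(p) = 7 (A(p) = 14*(½) = 7)
O = -886559 (O = 64567 - 951126 = -886559)
c(T, K) = -1 + 24*T (c(T, K) = 24*T - 1 = -1 + 24*T)
(c(-1770, 1741) + O)/(1542576 - 111*A(8)*73) = ((-1 + 24*(-1770)) - 886559)/(1542576 - 111*7*73) = ((-1 - 42480) - 886559)/(1542576 - 777*73) = (-42481 - 886559)/(1542576 - 56721) = -929040/1485855 = -929040*1/1485855 = -8848/14151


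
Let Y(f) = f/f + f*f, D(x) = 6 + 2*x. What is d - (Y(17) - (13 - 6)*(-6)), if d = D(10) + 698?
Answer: 392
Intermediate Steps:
Y(f) = 1 + f²
d = 724 (d = (6 + 2*10) + 698 = (6 + 20) + 698 = 26 + 698 = 724)
d - (Y(17) - (13 - 6)*(-6)) = 724 - ((1 + 17²) - (13 - 6)*(-6)) = 724 - ((1 + 289) - 7*(-6)) = 724 - (290 - 1*(-42)) = 724 - (290 + 42) = 724 - 1*332 = 724 - 332 = 392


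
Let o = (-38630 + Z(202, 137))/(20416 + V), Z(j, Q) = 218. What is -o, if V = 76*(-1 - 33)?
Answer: 3201/1486 ≈ 2.1541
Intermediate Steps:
V = -2584 (V = 76*(-34) = -2584)
o = -3201/1486 (o = (-38630 + 218)/(20416 - 2584) = -38412/17832 = -38412*1/17832 = -3201/1486 ≈ -2.1541)
-o = -1*(-3201/1486) = 3201/1486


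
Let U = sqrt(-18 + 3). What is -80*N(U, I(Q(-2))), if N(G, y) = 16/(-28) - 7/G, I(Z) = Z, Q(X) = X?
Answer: 320/7 - 112*I*sqrt(15)/3 ≈ 45.714 - 144.59*I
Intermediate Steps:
U = I*sqrt(15) (U = sqrt(-15) = I*sqrt(15) ≈ 3.873*I)
N(G, y) = -4/7 - 7/G (N(G, y) = 16*(-1/28) - 7/G = -4/7 - 7/G)
-80*N(U, I(Q(-2))) = -80*(-4/7 - 7*(-I*sqrt(15)/15)) = -80*(-4/7 - (-7)*I*sqrt(15)/15) = -80*(-4/7 + 7*I*sqrt(15)/15) = 320/7 - 112*I*sqrt(15)/3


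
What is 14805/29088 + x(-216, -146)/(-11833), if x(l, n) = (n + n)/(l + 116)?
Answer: 486396189/956106400 ≈ 0.50873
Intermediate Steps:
x(l, n) = 2*n/(116 + l) (x(l, n) = (2*n)/(116 + l) = 2*n/(116 + l))
14805/29088 + x(-216, -146)/(-11833) = 14805/29088 + (2*(-146)/(116 - 216))/(-11833) = 14805*(1/29088) + (2*(-146)/(-100))*(-1/11833) = 1645/3232 + (2*(-146)*(-1/100))*(-1/11833) = 1645/3232 + (73/25)*(-1/11833) = 1645/3232 - 73/295825 = 486396189/956106400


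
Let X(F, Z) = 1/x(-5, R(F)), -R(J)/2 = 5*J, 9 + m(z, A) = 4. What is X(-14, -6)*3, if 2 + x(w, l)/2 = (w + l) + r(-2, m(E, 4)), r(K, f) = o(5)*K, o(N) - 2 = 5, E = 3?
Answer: 3/238 ≈ 0.012605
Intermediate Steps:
o(N) = 7 (o(N) = 2 + 5 = 7)
m(z, A) = -5 (m(z, A) = -9 + 4 = -5)
r(K, f) = 7*K
R(J) = -10*J
x(w, l) = -32 + 2*l + 2*w (x(w, l) = -4 + 2*((w + l) + 7*(-2)) = -4 + 2*((l + w) - 14) = -4 + 2*(-14 + l + w) = -4 + (-28 + 2*l + 2*w) = -32 + 2*l + 2*w)
X(F, Z) = 1/(-42 - 20*F) (X(F, Z) = 1/(-32 + 2*(-10*F) + 2*(-5)) = 1/(-32 - 20*F - 10) = 1/(-42 - 20*F))
X(-14, -6)*3 = (1/(2*(-21 - 10*(-14))))*3 = (1/(2*(-21 + 140)))*3 = ((½)/119)*3 = ((½)*(1/119))*3 = (1/238)*3 = 3/238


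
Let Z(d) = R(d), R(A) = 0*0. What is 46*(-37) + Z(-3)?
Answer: -1702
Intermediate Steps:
R(A) = 0
Z(d) = 0
46*(-37) + Z(-3) = 46*(-37) + 0 = -1702 + 0 = -1702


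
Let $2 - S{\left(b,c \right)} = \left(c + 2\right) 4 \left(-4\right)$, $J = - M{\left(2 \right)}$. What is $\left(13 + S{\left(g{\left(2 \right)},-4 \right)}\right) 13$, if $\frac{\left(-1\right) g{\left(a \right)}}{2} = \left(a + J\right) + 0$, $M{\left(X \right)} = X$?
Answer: $-221$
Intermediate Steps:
$J = -2$ ($J = \left(-1\right) 2 = -2$)
$g{\left(a \right)} = 4 - 2 a$ ($g{\left(a \right)} = - 2 \left(\left(a - 2\right) + 0\right) = - 2 \left(\left(-2 + a\right) + 0\right) = - 2 \left(-2 + a\right) = 4 - 2 a$)
$S{\left(b,c \right)} = 34 + 16 c$ ($S{\left(b,c \right)} = 2 - \left(c + 2\right) 4 \left(-4\right) = 2 - \left(2 + c\right) 4 \left(-4\right) = 2 - \left(8 + 4 c\right) \left(-4\right) = 2 - \left(-32 - 16 c\right) = 2 + \left(32 + 16 c\right) = 34 + 16 c$)
$\left(13 + S{\left(g{\left(2 \right)},-4 \right)}\right) 13 = \left(13 + \left(34 + 16 \left(-4\right)\right)\right) 13 = \left(13 + \left(34 - 64\right)\right) 13 = \left(13 - 30\right) 13 = \left(-17\right) 13 = -221$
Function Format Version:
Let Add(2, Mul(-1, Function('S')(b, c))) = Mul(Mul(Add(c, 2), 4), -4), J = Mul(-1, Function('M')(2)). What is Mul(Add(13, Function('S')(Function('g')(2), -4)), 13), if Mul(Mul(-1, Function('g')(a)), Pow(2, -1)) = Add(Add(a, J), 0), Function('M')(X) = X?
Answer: -221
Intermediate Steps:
J = -2 (J = Mul(-1, 2) = -2)
Function('g')(a) = Add(4, Mul(-2, a)) (Function('g')(a) = Mul(-2, Add(Add(a, -2), 0)) = Mul(-2, Add(Add(-2, a), 0)) = Mul(-2, Add(-2, a)) = Add(4, Mul(-2, a)))
Function('S')(b, c) = Add(34, Mul(16, c)) (Function('S')(b, c) = Add(2, Mul(-1, Mul(Mul(Add(c, 2), 4), -4))) = Add(2, Mul(-1, Mul(Mul(Add(2, c), 4), -4))) = Add(2, Mul(-1, Mul(Add(8, Mul(4, c)), -4))) = Add(2, Mul(-1, Add(-32, Mul(-16, c)))) = Add(2, Add(32, Mul(16, c))) = Add(34, Mul(16, c)))
Mul(Add(13, Function('S')(Function('g')(2), -4)), 13) = Mul(Add(13, Add(34, Mul(16, -4))), 13) = Mul(Add(13, Add(34, -64)), 13) = Mul(Add(13, -30), 13) = Mul(-17, 13) = -221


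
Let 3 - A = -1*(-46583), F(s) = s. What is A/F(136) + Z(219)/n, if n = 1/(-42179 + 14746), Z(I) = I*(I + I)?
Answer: -5262857137/2 ≈ -2.6314e+9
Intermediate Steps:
Z(I) = 2*I² (Z(I) = I*(2*I) = 2*I²)
n = -1/27433 (n = 1/(-27433) = -1/27433 ≈ -3.6452e-5)
A = -46580 (A = 3 - (-1)*(-46583) = 3 - 1*46583 = 3 - 46583 = -46580)
A/F(136) + Z(219)/n = -46580/136 + (2*219²)/(-1/27433) = -46580*1/136 + (2*47961)*(-27433) = -685/2 + 95922*(-27433) = -685/2 - 2631428226 = -5262857137/2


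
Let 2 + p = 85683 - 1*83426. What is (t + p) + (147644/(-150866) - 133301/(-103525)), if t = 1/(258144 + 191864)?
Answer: 7925613741950178589/3514203069860600 ≈ 2255.3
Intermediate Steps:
t = 1/450008 ≈ 2.2222e-6
p = 2255 (p = -2 + (85683 - 1*83426) = -2 + (85683 - 83426) = -2 + 2257 = 2255)
(t + p) + (147644/(-150866) - 133301/(-103525)) = (1/450008 + 2255) + (147644/(-150866) - 133301/(-103525)) = 1014768041/450008 + (147644*(-1/150866) - 133301*(-1/103525)) = 1014768041/450008 + (-73822/75433 + 133301/103525) = 1014768041/450008 + 2412871783/7809201325 = 7925613741950178589/3514203069860600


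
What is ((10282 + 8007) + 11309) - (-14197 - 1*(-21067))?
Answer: 22728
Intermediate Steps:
((10282 + 8007) + 11309) - (-14197 - 1*(-21067)) = (18289 + 11309) - (-14197 + 21067) = 29598 - 1*6870 = 29598 - 6870 = 22728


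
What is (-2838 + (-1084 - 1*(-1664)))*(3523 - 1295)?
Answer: -5030824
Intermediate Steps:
(-2838 + (-1084 - 1*(-1664)))*(3523 - 1295) = (-2838 + (-1084 + 1664))*2228 = (-2838 + 580)*2228 = -2258*2228 = -5030824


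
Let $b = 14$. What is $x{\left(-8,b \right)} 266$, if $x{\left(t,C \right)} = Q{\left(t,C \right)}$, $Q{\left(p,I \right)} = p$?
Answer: $-2128$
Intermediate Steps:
$x{\left(t,C \right)} = t$
$x{\left(-8,b \right)} 266 = \left(-8\right) 266 = -2128$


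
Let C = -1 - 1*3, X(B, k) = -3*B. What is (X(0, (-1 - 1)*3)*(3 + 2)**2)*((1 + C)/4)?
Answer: 0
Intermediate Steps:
C = -4 (C = -1 - 3 = -4)
(X(0, (-1 - 1)*3)*(3 + 2)**2)*((1 + C)/4) = ((-3*0)*(3 + 2)**2)*((1 - 4)/4) = (0*5**2)*((1/4)*(-3)) = (0*25)*(-3/4) = 0*(-3/4) = 0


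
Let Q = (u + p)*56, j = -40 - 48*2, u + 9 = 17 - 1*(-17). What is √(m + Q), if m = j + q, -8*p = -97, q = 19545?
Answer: 4*√1343 ≈ 146.59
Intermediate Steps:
p = 97/8 (p = -⅛*(-97) = 97/8 ≈ 12.125)
u = 25 (u = -9 + (17 - 1*(-17)) = -9 + (17 + 17) = -9 + 34 = 25)
j = -136 (j = -40 - 96 = -136)
Q = 2079 (Q = (25 + 97/8)*56 = (297/8)*56 = 2079)
m = 19409 (m = -136 + 19545 = 19409)
√(m + Q) = √(19409 + 2079) = √21488 = 4*√1343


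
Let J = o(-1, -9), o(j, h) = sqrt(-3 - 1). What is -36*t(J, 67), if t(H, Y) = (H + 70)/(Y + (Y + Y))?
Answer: -840/67 - 24*I/67 ≈ -12.537 - 0.35821*I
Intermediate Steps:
o(j, h) = 2*I (o(j, h) = sqrt(-4) = 2*I)
J = 2*I ≈ 2.0*I
t(H, Y) = (70 + H)/(3*Y) (t(H, Y) = (70 + H)/(Y + 2*Y) = (70 + H)/((3*Y)) = (70 + H)*(1/(3*Y)) = (70 + H)/(3*Y))
-36*t(J, 67) = -12*(70 + 2*I)/67 = -36*(70/201 + 2*I/201) = -840/67 - 24*I/67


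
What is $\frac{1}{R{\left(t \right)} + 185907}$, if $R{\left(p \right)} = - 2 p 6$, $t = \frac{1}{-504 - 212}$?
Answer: $\frac{179}{33277356} \approx 5.379 \cdot 10^{-6}$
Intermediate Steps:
$t = - \frac{1}{716}$ ($t = \frac{1}{-716} = - \frac{1}{716} \approx -0.0013966$)
$R{\left(p \right)} = - 12 p$
$\frac{1}{R{\left(t \right)} + 185907} = \frac{1}{\left(-12\right) \left(- \frac{1}{716}\right) + 185907} = \frac{1}{\frac{3}{179} + 185907} = \frac{1}{\frac{33277356}{179}} = \frac{179}{33277356}$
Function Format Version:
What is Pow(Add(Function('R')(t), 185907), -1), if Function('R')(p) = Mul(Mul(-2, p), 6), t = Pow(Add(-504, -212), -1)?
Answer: Rational(179, 33277356) ≈ 5.3790e-6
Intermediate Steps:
t = Rational(-1, 716) (t = Pow(-716, -1) = Rational(-1, 716) ≈ -0.0013966)
Function('R')(p) = Mul(-12, p)
Pow(Add(Function('R')(t), 185907), -1) = Pow(Add(Mul(-12, Rational(-1, 716)), 185907), -1) = Pow(Add(Rational(3, 179), 185907), -1) = Pow(Rational(33277356, 179), -1) = Rational(179, 33277356)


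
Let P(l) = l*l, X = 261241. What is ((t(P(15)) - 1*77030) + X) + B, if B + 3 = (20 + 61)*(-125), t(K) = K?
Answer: 174308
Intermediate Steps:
P(l) = l**2
B = -10128 (B = -3 + (20 + 61)*(-125) = -3 + 81*(-125) = -3 - 10125 = -10128)
((t(P(15)) - 1*77030) + X) + B = ((15**2 - 1*77030) + 261241) - 10128 = ((225 - 77030) + 261241) - 10128 = (-76805 + 261241) - 10128 = 184436 - 10128 = 174308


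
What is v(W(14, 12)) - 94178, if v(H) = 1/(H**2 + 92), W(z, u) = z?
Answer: -27123263/288 ≈ -94178.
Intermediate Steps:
v(H) = 1/(92 + H**2)
v(W(14, 12)) - 94178 = 1/(92 + 14**2) - 94178 = 1/(92 + 196) - 94178 = 1/288 - 94178 = -27123263/288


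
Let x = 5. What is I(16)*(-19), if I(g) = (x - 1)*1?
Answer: -76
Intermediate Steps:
I(g) = 4 (I(g) = (5 - 1)*1 = 4*1 = 4)
I(16)*(-19) = 4*(-19) = -76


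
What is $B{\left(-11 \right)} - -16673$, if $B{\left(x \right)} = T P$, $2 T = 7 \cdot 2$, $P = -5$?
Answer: $16638$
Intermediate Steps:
$T = 7$ ($T = \frac{7 \cdot 2}{2} = \frac{1}{2} \cdot 14 = 7$)
$B{\left(x \right)} = -35$ ($B{\left(x \right)} = 7 \left(-5\right) = -35$)
$B{\left(-11 \right)} - -16673 = -35 - -16673 = -35 + 16673 = 16638$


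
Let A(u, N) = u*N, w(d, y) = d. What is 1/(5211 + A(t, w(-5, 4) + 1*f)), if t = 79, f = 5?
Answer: 1/5211 ≈ 0.00019190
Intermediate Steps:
A(u, N) = N*u
1/(5211 + A(t, w(-5, 4) + 1*f)) = 1/(5211 + (-5 + 1*5)*79) = 1/(5211 + (-5 + 5)*79) = 1/(5211 + 0*79) = 1/(5211 + 0) = 1/5211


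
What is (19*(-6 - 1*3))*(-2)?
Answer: 342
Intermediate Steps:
(19*(-6 - 1*3))*(-2) = (19*(-6 - 3))*(-2) = (19*(-9))*(-2) = -171*(-2) = 342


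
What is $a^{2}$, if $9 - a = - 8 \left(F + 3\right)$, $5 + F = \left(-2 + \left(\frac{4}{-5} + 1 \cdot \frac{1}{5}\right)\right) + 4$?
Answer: $\frac{441}{25} \approx 17.64$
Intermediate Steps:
$F = - \frac{18}{5}$ ($F = -5 + \left(\left(-2 + \left(\frac{4}{-5} + 1 \cdot \frac{1}{5}\right)\right) + 4\right) = -5 + \left(\left(-2 + \left(4 \left(- \frac{1}{5}\right) + 1 \cdot \frac{1}{5}\right)\right) + 4\right) = -5 + \left(\left(-2 + \left(- \frac{4}{5} + \frac{1}{5}\right)\right) + 4\right) = -5 + \left(\left(-2 - \frac{3}{5}\right) + 4\right) = -5 + \left(- \frac{13}{5} + 4\right) = -5 + \frac{7}{5} = - \frac{18}{5} \approx -3.6$)
$a = \frac{21}{5}$ ($a = 9 - - 8 \left(- \frac{18}{5} + 3\right) = 9 - \left(-8\right) \left(- \frac{3}{5}\right) = 9 - \frac{24}{5} = \frac{21}{5} \approx 4.2$)
$a^{2} = \left(\frac{21}{5}\right)^{2} = \frac{441}{25}$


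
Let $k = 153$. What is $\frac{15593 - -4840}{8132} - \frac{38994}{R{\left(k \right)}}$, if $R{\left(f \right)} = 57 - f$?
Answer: $\frac{13294199}{32528} \approx 408.7$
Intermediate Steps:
$\frac{15593 - -4840}{8132} - \frac{38994}{R{\left(k \right)}} = \frac{15593 - -4840}{8132} - \frac{38994}{57 - 153} = \left(15593 + 4840\right) \frac{1}{8132} - \frac{38994}{57 - 153} = 20433 \cdot \frac{1}{8132} - \frac{38994}{-96} = \frac{20433}{8132} - - \frac{6499}{16} = \frac{20433}{8132} + \frac{6499}{16} = \frac{13294199}{32528}$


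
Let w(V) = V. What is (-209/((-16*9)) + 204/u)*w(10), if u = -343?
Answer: 211555/24696 ≈ 8.5664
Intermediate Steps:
(-209/((-16*9)) + 204/u)*w(10) = (-209/((-16*9)) + 204/(-343))*10 = (-209/(-144) + 204*(-1/343))*10 = (-209*(-1/144) - 204/343)*10 = (209/144 - 204/343)*10 = (42311/49392)*10 = 211555/24696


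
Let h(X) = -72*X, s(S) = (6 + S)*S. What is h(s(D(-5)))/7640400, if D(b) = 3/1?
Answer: -81/318350 ≈ -0.00025444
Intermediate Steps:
D(b) = 3 (D(b) = 3*1 = 3)
s(S) = S*(6 + S)
h(s(D(-5)))/7640400 = -216*(6 + 3)/7640400 = -216*9*(1/7640400) = -72*27*(1/7640400) = -1944*1/7640400 = -81/318350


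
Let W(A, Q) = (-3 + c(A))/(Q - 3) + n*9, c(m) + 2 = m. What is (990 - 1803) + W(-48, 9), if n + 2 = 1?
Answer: -4985/6 ≈ -830.83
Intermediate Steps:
c(m) = -2 + m
n = -1 (n = -2 + 1 = -1)
W(A, Q) = -9 + (-5 + A)/(-3 + Q) (W(A, Q) = (-3 + (-2 + A))/(Q - 3) - 1*9 = (-5 + A)/(-3 + Q) - 9 = -9 + (-5 + A)/(-3 + Q))
(990 - 1803) + W(-48, 9) = (990 - 1803) + (22 - 48 - 9*9)/(-3 + 9) = -813 + (22 - 48 - 81)/6 = -813 + (1/6)*(-107) = -813 - 107/6 = -4985/6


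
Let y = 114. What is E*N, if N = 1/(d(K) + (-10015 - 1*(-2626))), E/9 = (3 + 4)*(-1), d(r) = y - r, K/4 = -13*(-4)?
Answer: 9/1069 ≈ 0.0084191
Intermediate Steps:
K = 208 (K = 4*(-13*(-4)) = 4*52 = 208)
d(r) = 114 - r
E = -63 (E = 9*((3 + 4)*(-1)) = 9*(7*(-1)) = 9*(-7) = -63)
N = -1/7483 (N = 1/((114 - 1*208) + (-10015 - 1*(-2626))) = 1/((114 - 208) + (-10015 + 2626)) = 1/(-94 - 7389) = 1/(-7483) = -1/7483 ≈ -0.00013364)
E*N = -63*(-1/7483) = 9/1069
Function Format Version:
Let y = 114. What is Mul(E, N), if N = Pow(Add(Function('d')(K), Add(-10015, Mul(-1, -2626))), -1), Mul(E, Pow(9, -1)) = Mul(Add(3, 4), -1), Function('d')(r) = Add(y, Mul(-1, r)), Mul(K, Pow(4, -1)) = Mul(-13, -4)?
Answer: Rational(9, 1069) ≈ 0.0084191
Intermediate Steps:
K = 208 (K = Mul(4, Mul(-13, -4)) = Mul(4, 52) = 208)
Function('d')(r) = Add(114, Mul(-1, r))
E = -63 (E = Mul(9, Mul(Add(3, 4), -1)) = Mul(9, Mul(7, -1)) = Mul(9, -7) = -63)
N = Rational(-1, 7483) (N = Pow(Add(Add(114, Mul(-1, 208)), Add(-10015, Mul(-1, -2626))), -1) = Pow(Add(Add(114, -208), Add(-10015, 2626)), -1) = Pow(Add(-94, -7389), -1) = Pow(-7483, -1) = Rational(-1, 7483) ≈ -0.00013364)
Mul(E, N) = Mul(-63, Rational(-1, 7483)) = Rational(9, 1069)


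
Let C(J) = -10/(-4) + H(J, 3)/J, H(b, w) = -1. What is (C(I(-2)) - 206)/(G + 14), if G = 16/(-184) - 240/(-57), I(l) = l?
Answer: -88711/7920 ≈ -11.201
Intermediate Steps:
G = 1802/437 (G = 16*(-1/184) - 240*(-1/57) = -2/23 + 80/19 = 1802/437 ≈ 4.1236)
C(J) = 5/2 - 1/J (C(J) = -10/(-4) - 1/J = -10*(-¼) - 1/J = 5/2 - 1/J)
(C(I(-2)) - 206)/(G + 14) = ((5/2 - 1/(-2)) - 206)/(1802/437 + 14) = ((5/2 - 1*(-½)) - 206)/(7920/437) = ((5/2 + ½) - 206)*(437/7920) = (3 - 206)*(437/7920) = -203*437/7920 = -88711/7920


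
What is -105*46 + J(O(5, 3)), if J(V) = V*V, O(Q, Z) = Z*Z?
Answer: -4749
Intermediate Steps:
O(Q, Z) = Z²
J(V) = V²
-105*46 + J(O(5, 3)) = -105*46 + (3²)² = -4830 + 9² = -4830 + 81 = -4749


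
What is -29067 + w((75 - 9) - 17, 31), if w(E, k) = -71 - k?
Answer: -29169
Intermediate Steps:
-29067 + w((75 - 9) - 17, 31) = -29067 + (-71 - 1*31) = -29067 + (-71 - 31) = -29067 - 102 = -29169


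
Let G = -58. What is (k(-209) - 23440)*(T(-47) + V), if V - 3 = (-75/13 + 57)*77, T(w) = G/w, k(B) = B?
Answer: -57061276809/611 ≈ -9.3390e+7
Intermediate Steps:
T(w) = -58/w
V = 51321/13 (V = 3 + (-75/13 + 57)*77 = 3 + (666/13)*77 = 3 + 51282/13 = 51321/13 ≈ 3947.8)
(k(-209) - 23440)*(T(-47) + V) = (-209 - 23440)*(-58/(-47) + 51321/13) = -23649*(-58*(-1/47) + 51321/13) = -23649*(58/47 + 51321/13) = -23649*2412841/611 = -57061276809/611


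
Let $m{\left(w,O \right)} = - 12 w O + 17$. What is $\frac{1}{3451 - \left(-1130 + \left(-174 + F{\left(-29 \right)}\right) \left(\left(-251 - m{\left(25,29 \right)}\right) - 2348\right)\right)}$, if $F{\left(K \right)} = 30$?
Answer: $\frac{1}{880677} \approx 1.1355 \cdot 10^{-6}$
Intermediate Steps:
$m{\left(w,O \right)} = 17 - 12 O w$ ($m{\left(w,O \right)} = - 12 O w + 17 = 17 - 12 O w$)
$\frac{1}{3451 - \left(-1130 + \left(-174 + F{\left(-29 \right)}\right) \left(\left(-251 - m{\left(25,29 \right)}\right) - 2348\right)\right)} = \frac{1}{3451 - \left(-1130 + \left(-174 + 30\right) \left(\left(-251 - \left(17 - 348 \cdot 25\right)\right) - 2348\right)\right)} = \frac{1}{3451 - \left(-1130 - 144 \left(\left(-251 - \left(17 - 8700\right)\right) - 2348\right)\right)} = \frac{1}{3451 - \left(-1130 - 144 \left(\left(-251 - -8683\right) - 2348\right)\right)} = \frac{1}{3451 - \left(-1130 - 144 \left(\left(-251 + 8683\right) - 2348\right)\right)} = \frac{1}{3451 - \left(-1130 - 144 \left(8432 - 2348\right)\right)} = \frac{1}{3451 - \left(-1130 - 876096\right)} = \frac{1}{3451 + \left(1130 - -876096\right)} = \frac{1}{3451 + \left(1130 + 876096\right)} = \frac{1}{3451 + 877226} = \frac{1}{880677}$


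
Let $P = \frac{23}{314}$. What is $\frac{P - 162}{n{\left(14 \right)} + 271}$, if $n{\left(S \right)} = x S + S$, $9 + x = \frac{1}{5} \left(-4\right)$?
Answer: $- \frac{254225}{232046} \approx -1.0956$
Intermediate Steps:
$x = - \frac{49}{5}$ ($x = -9 + \frac{1}{5} \left(-4\right) = -9 - \frac{4}{5} = - \frac{49}{5} \approx -9.8$)
$P = \frac{23}{314}$ ($P = 23 \cdot \frac{1}{314} = \frac{23}{314} \approx 0.073248$)
$n{\left(S \right)} = - \frac{44 S}{5}$ ($n{\left(S \right)} = - \frac{49 S}{5} + S = - \frac{44 S}{5}$)
$\frac{P - 162}{n{\left(14 \right)} + 271} = \frac{\frac{23}{314} - 162}{\left(- \frac{44}{5}\right) 14 + 271} = - \frac{50845}{314 \left(- \frac{616}{5} + 271\right)} = - \frac{50845}{314 \cdot \frac{739}{5}} = \left(- \frac{50845}{314}\right) \frac{5}{739} = - \frac{254225}{232046}$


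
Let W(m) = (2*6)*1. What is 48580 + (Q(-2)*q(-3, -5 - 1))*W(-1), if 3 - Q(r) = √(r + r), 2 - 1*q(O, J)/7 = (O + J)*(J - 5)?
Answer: 24136 + 16296*I ≈ 24136.0 + 16296.0*I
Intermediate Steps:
q(O, J) = 14 - 7*(-5 + J)*(J + O) (q(O, J) = 14 - 7*(O + J)*(J - 5) = 14 - 7*(J + O)*(-5 + J) = 14 - 7*(-5 + J)*(J + O))
Q(r) = 3 - √2*√r (Q(r) = 3 - √(r + r) = 3 - √(2*r) = 3 - √2*√r)
W(m) = 12 (W(m) = 12*1 = 12)
48580 + (Q(-2)*q(-3, -5 - 1))*W(-1) = 48580 + ((3 - √2*√(-2))*(14 - 7*(-5 - 1)² + 35*(-5 - 1) + 35*(-3) - 7*(-5 - 1)*(-3)))*12 = 48580 + ((3 - √2*I*√2)*(14 - 7*(-6)² + 35*(-6) - 105 - 7*(-6)*(-3)))*12 = 48580 + ((3 - 2*I)*(14 - 7*36 - 210 - 105 - 126))*12 = 48580 + ((3 - 2*I)*(14 - 252 - 210 - 105 - 126))*12 = 48580 + ((3 - 2*I)*(-679))*12 = 48580 + (-2037 + 1358*I)*12 = 48580 + (-24444 + 16296*I) = 24136 + 16296*I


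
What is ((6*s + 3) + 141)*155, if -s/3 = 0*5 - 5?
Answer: 36270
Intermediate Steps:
s = 15 (s = -3*(0*5 - 5) = -3*(0 - 5) = -3*(-5) = 15)
((6*s + 3) + 141)*155 = ((6*15 + 3) + 141)*155 = ((90 + 3) + 141)*155 = (93 + 141)*155 = 234*155 = 36270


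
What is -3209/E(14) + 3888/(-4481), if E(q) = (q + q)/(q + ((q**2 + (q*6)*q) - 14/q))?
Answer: -19915756529/125468 ≈ -1.5873e+5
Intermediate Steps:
E(q) = 2*q/(q - 14/q + 7*q**2) (E(q) = (2*q)/(q + ((q**2 + (6*q)*q) - 14/q)) = (2*q)/(q + ((q**2 + 6*q**2) - 14/q)) = (2*q)/(q + (7*q**2 - 14/q)) = (2*q)/(q + (-14/q + 7*q**2)) = (2*q)/(q - 14/q + 7*q**2) = 2*q/(q - 14/q + 7*q**2))
-3209/E(14) + 3888/(-4481) = -3209/(2*14**2/(-14 + 14**2 + 7*14**3)) + 3888/(-4481) = -3209/(2*196/(-14 + 196 + 7*2744)) + 3888*(-1/4481) = -3209/(2*196/(-14 + 196 + 19208)) - 3888/4481 = -3209/(2*196/19390) - 3888/4481 = -3209/(2*196*(1/19390)) - 3888/4481 = -3209/28/1385 - 3888/4481 = -3209*1385/28 - 3888/4481 = -4444465/28 - 3888/4481 = -19915756529/125468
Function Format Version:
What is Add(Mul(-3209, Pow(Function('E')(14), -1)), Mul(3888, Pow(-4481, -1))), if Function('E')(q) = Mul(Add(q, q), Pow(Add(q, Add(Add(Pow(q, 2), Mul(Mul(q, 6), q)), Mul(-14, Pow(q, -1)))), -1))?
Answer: Rational(-19915756529, 125468) ≈ -1.5873e+5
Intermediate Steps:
Function('E')(q) = Mul(2, q, Pow(Add(q, Mul(-14, Pow(q, -1)), Mul(7, Pow(q, 2))), -1)) (Function('E')(q) = Mul(Mul(2, q), Pow(Add(q, Add(Add(Pow(q, 2), Mul(Mul(6, q), q)), Mul(-14, Pow(q, -1)))), -1)) = Mul(Mul(2, q), Pow(Add(q, Add(Add(Pow(q, 2), Mul(6, Pow(q, 2))), Mul(-14, Pow(q, -1)))), -1)) = Mul(Mul(2, q), Pow(Add(q, Add(Mul(7, Pow(q, 2)), Mul(-14, Pow(q, -1)))), -1)) = Mul(Mul(2, q), Pow(Add(q, Add(Mul(-14, Pow(q, -1)), Mul(7, Pow(q, 2)))), -1)) = Mul(Mul(2, q), Pow(Add(q, Mul(-14, Pow(q, -1)), Mul(7, Pow(q, 2))), -1)) = Mul(2, q, Pow(Add(q, Mul(-14, Pow(q, -1)), Mul(7, Pow(q, 2))), -1)))
Add(Mul(-3209, Pow(Function('E')(14), -1)), Mul(3888, Pow(-4481, -1))) = Add(Mul(-3209, Pow(Mul(2, Pow(14, 2), Pow(Add(-14, Pow(14, 2), Mul(7, Pow(14, 3))), -1)), -1)), Mul(3888, Pow(-4481, -1))) = Add(Mul(-3209, Pow(Mul(2, 196, Pow(Add(-14, 196, Mul(7, 2744)), -1)), -1)), Mul(3888, Rational(-1, 4481))) = Add(Mul(-3209, Pow(Mul(2, 196, Pow(Add(-14, 196, 19208), -1)), -1)), Rational(-3888, 4481)) = Add(Mul(-3209, Pow(Mul(2, 196, Pow(19390, -1)), -1)), Rational(-3888, 4481)) = Add(Mul(-3209, Pow(Mul(2, 196, Rational(1, 19390)), -1)), Rational(-3888, 4481)) = Add(Mul(-3209, Pow(Rational(28, 1385), -1)), Rational(-3888, 4481)) = Add(Mul(-3209, Rational(1385, 28)), Rational(-3888, 4481)) = Add(Rational(-4444465, 28), Rational(-3888, 4481)) = Rational(-19915756529, 125468)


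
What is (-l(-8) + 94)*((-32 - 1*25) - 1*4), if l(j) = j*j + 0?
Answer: -1830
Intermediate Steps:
l(j) = j² (l(j) = j² + 0 = j²)
(-l(-8) + 94)*((-32 - 1*25) - 1*4) = (-1*(-8)² + 94)*((-32 - 1*25) - 1*4) = (-1*64 + 94)*((-32 - 25) - 4) = (-64 + 94)*(-57 - 4) = 30*(-61) = -1830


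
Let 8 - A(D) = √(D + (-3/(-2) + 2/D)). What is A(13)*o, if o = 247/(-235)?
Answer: -1976/235 + 19*√9906/470 ≈ -4.3850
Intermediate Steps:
A(D) = 8 - √(3/2 + D + 2/D) (A(D) = 8 - √(D + (-3/(-2) + 2/D)) = 8 - √(D + (-3*(-½) + 2/D)) = 8 - √(D + (3/2 + 2/D)) = 8 - √(3/2 + D + 2/D))
o = -247/235 (o = 247*(-1/235) = -247/235 ≈ -1.0511)
A(13)*o = (8 - √(6 + 4*13 + 8/13)/2)*(-247/235) = (8 - √(6 + 52 + 8*(1/13))/2)*(-247/235) = (8 - √(6 + 52 + 8/13)/2)*(-247/235) = (8 - √9906/26)*(-247/235) = -1976/235 + 19*√9906/470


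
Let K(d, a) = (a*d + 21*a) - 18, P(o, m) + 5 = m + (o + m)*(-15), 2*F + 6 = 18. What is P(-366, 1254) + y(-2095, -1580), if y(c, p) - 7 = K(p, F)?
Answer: -21436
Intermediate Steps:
F = 6 (F = -3 + (½)*18 = -3 + 9 = 6)
P(o, m) = -5 - 15*o - 14*m (P(o, m) = -5 + (m + (o + m)*(-15)) = -5 + (m + (m + o)*(-15)) = -5 + (m + (-15*m - 15*o)) = -5 + (-15*o - 14*m) = -5 - 15*o - 14*m)
K(d, a) = -18 + 21*a + a*d (K(d, a) = (21*a + a*d) - 18 = -18 + 21*a + a*d)
y(c, p) = 115 + 6*p (y(c, p) = 7 + (-18 + 21*6 + 6*p) = 7 + (-18 + 126 + 6*p) = 7 + (108 + 6*p) = 115 + 6*p)
P(-366, 1254) + y(-2095, -1580) = (-5 - 15*(-366) - 14*1254) + (115 + 6*(-1580)) = (-5 + 5490 - 17556) + (115 - 9480) = -12071 - 9365 = -21436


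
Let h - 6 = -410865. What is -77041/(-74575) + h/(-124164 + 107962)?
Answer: 31888028207/1208264150 ≈ 26.392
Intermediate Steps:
h = -410859 (h = 6 - 410865 = -410859)
-77041/(-74575) + h/(-124164 + 107962) = -77041/(-74575) - 410859/(-124164 + 107962) = -77041*(-1/74575) - 410859/(-16202) = 77041/74575 - 410859*(-1/16202) = 77041/74575 + 410859/16202 = 31888028207/1208264150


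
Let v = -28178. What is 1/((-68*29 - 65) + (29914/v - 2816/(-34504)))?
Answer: -60765857/123839600922 ≈ -0.00049068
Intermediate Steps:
1/((-68*29 - 65) + (29914/v - 2816/(-34504))) = 1/((-68*29 - 65) + (29914/(-28178) - 2816/(-34504))) = 1/((-1972 - 65) + (29914*(-1/28178) - 2816*(-1/34504))) = 1/(-2037 + (-14957/14089 + 352/4313)) = 1/(-2037 - 59550213/60765857) = 1/(-123839600922/60765857) = -60765857/123839600922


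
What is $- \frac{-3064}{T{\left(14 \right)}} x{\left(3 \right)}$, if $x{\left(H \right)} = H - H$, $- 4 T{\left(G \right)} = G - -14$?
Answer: $0$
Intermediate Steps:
$T{\left(G \right)} = - \frac{7}{2} - \frac{G}{4}$ ($T{\left(G \right)} = - \frac{G - -14}{4} = - \frac{G + 14}{4} = - \frac{14 + G}{4} = - \frac{7}{2} - \frac{G}{4}$)
$x{\left(H \right)} = 0$
$- \frac{-3064}{T{\left(14 \right)}} x{\left(3 \right)} = - \frac{-3064}{- \frac{7}{2} - \frac{7}{2}} \cdot 0 = - \frac{-3064}{-7} \cdot 0 = - \frac{\left(-3064\right) \left(-1\right)}{7} \cdot 0 = \left(-1\right) \frac{3064}{7} \cdot 0 = \left(- \frac{3064}{7}\right) 0 = 0$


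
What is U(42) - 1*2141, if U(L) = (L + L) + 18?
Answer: -2039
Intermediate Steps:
U(L) = 18 + 2*L (U(L) = 2*L + 18 = 18 + 2*L)
U(42) - 1*2141 = (18 + 2*42) - 1*2141 = (18 + 84) - 2141 = 102 - 2141 = -2039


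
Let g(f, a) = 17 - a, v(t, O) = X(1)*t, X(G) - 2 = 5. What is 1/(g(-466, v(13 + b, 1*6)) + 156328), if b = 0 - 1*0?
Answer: 1/156254 ≈ 6.3998e-6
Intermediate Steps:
X(G) = 7 (X(G) = 2 + 5 = 7)
b = 0 (b = 0 + 0 = 0)
v(t, O) = 7*t
1/(g(-466, v(13 + b, 1*6)) + 156328) = 1/((17 - 7*(13 + 0)) + 156328) = 1/((17 - 7*13) + 156328) = 1/((17 - 1*91) + 156328) = 1/((17 - 91) + 156328) = 1/(-74 + 156328) = 1/156254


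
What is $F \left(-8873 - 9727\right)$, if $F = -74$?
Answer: $1376400$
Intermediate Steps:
$F \left(-8873 - 9727\right) = - 74 \left(-8873 - 9727\right) = \left(-74\right) \left(-18600\right) = 1376400$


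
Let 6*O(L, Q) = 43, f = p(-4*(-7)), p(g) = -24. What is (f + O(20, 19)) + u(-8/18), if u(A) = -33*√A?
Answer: -101/6 - 22*I ≈ -16.833 - 22.0*I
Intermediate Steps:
f = -24
O(L, Q) = 43/6 (O(L, Q) = (⅙)*43 = 43/6)
(f + O(20, 19)) + u(-8/18) = (-24 + 43/6) - 33*2*I/3 = -101/6 - 33*2*I/3 = -101/6 - 22*I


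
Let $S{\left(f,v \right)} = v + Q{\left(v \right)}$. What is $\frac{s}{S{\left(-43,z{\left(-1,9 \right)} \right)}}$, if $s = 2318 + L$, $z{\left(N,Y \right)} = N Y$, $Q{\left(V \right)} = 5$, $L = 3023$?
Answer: $- \frac{5341}{4} \approx -1335.3$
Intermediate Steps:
$S{\left(f,v \right)} = 5 + v$ ($S{\left(f,v \right)} = v + 5 = 5 + v$)
$s = 5341$ ($s = 2318 + 3023 = 5341$)
$\frac{s}{S{\left(-43,z{\left(-1,9 \right)} \right)}} = \frac{5341}{5 - 9} = \frac{5341}{-4} = 5341 \left(- \frac{1}{4}\right) = - \frac{5341}{4}$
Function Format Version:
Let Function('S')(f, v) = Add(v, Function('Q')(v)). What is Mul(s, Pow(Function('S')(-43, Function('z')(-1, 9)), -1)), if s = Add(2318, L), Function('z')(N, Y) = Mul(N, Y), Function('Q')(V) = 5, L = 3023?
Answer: Rational(-5341, 4) ≈ -1335.3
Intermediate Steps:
Function('S')(f, v) = Add(5, v) (Function('S')(f, v) = Add(v, 5) = Add(5, v))
s = 5341 (s = Add(2318, 3023) = 5341)
Mul(s, Pow(Function('S')(-43, Function('z')(-1, 9)), -1)) = Mul(5341, Pow(Add(5, Mul(-1, 9)), -1)) = Mul(5341, Pow(Add(5, -9), -1)) = Mul(5341, Pow(-4, -1)) = Mul(5341, Rational(-1, 4)) = Rational(-5341, 4)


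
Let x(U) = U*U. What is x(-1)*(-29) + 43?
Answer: 14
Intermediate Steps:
x(U) = U²
x(-1)*(-29) + 43 = (-1)²*(-29) + 43 = 1*(-29) + 43 = -29 + 43 = 14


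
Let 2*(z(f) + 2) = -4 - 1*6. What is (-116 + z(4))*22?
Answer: -2706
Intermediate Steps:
z(f) = -7 (z(f) = -2 + (-4 - 1*6)/2 = -2 + (-4 - 6)/2 = -2 + (½)*(-10) = -2 - 5 = -7)
(-116 + z(4))*22 = (-116 - 7)*22 = -123*22 = -2706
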